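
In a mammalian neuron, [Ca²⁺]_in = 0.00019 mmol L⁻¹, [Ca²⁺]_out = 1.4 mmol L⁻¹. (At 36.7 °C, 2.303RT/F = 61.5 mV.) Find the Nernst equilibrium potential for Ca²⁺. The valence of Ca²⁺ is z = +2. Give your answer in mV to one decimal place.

118.9 mV

E = (61.5/z) · log₁₀([Ca²⁺]_out/[Ca²⁺]_in) with z = +2.
= (61.5/2) · log₁₀(1.4/0.00019) = 30.75 · log₁₀(7368)
= 30.75 · (3.8674) = 118.92 mV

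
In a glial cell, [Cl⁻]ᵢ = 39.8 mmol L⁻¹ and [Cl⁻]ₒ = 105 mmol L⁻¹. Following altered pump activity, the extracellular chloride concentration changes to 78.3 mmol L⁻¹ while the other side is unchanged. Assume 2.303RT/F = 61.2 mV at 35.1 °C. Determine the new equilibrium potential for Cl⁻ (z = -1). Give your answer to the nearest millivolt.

After the shift: [Cl⁻]_out = 78.3, [Cl⁻]_in = 39.8 mmol L⁻¹.
E_new = (61.2/-1)·log₁₀(78.3/39.8) = -61.20 · (0.2939) = -17.99 mV

-18 mV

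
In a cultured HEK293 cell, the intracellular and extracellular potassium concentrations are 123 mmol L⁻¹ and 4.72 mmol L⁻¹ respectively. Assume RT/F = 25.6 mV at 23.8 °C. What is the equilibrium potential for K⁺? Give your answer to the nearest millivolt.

E = (25.6/z) · ln([K⁺]_out/[K⁺]_in) with z = +1.
= (25.6/1) · ln(4.72/123) = 25.60 · ln(0.03837)
= 25.60 · (-3.2604) = -83.47 mV

-83 mV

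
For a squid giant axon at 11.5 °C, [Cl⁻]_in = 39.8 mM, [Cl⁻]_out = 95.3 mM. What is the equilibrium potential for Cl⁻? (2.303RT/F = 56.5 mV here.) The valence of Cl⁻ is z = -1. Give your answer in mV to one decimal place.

-21.4 mV

E = (56.5/z) · log₁₀([Cl⁻]_out/[Cl⁻]_in) with z = -1.
For an anion, dividing by z = -1 reverses the sign.
= (56.5/-1) · log₁₀(95.3/39.8) = -56.50 · log₁₀(2.394)
= -56.50 · (0.3792) = -21.43 mV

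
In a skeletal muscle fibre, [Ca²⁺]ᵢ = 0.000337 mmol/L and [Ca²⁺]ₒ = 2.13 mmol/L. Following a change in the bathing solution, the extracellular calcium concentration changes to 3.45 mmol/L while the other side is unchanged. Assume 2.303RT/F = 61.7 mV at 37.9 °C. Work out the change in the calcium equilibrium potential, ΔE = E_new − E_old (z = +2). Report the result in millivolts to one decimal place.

E_old = (61.7/2)·log₁₀(2.13/0.000337) = 117.25 mV
E_new = (61.7/2)·log₁₀(3.45/0.000337) = 123.71 mV
ΔE = 123.71 − (117.25) = 6.46 mV

6.5 mV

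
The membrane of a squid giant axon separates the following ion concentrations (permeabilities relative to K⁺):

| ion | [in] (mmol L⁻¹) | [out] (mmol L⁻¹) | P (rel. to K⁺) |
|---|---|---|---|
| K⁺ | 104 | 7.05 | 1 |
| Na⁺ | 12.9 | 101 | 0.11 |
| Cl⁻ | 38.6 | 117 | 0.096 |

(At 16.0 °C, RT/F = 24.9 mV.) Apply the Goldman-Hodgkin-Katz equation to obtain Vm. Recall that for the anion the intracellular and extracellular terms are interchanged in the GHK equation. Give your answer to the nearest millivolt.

Vm = 24.9 · ln[(Σ P·[cation]ₒ + Σ P·[anion]ᵢ) / (Σ P·[cation]ᵢ + Σ P·[anion]ₒ)]
Numerator = 1×7.05 + 0.11×101 + 0.096×38.6 = 21.87
Denominator = 1×104 + 0.11×12.9 + 0.096×117 = 116.7
Vm = 24.9 · ln(0.18744) = 24.9 × (-1.6743) = -41.69 mV

-42 mV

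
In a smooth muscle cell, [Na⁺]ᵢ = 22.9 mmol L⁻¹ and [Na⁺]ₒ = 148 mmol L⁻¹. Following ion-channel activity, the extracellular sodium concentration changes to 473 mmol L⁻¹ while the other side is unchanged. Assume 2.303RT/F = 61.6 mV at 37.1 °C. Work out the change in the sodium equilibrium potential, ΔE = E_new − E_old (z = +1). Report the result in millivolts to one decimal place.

31.1 mV

E_old = (61.6/1)·log₁₀(148/22.9) = 49.92 mV
E_new = (61.6/1)·log₁₀(473/22.9) = 81.01 mV
ΔE = 81.01 − (49.92) = 31.08 mV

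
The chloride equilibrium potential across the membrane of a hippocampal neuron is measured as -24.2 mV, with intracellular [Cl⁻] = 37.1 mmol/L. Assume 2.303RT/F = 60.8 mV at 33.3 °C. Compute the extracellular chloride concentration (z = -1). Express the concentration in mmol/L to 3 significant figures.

Nernst: E = (60.8/-1) · log₁₀([out]/[in]), so log₁₀([out]/[in]) = -24.2 × -1 / 60.8 = 0.3980.
[out]/[in] = 10^(0.3980) = 2.5.
[out] = 2.5 × 37.1 = 92.77 mmol/L.

92.8 mmol/L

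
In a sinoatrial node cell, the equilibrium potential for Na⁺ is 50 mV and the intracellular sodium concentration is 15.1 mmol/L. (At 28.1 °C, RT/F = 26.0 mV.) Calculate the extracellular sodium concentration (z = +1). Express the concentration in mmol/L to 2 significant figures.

Nernst: E = (26.0/1) · ln([out]/[in]), so ln([out]/[in]) = 50.0 × 1 / 26.0 = 1.9231.
[out]/[in] = e^(1.9231) = 6.842.
[out] = 6.842 × 15.1 = 103.3 mmol/L.

100 mmol/L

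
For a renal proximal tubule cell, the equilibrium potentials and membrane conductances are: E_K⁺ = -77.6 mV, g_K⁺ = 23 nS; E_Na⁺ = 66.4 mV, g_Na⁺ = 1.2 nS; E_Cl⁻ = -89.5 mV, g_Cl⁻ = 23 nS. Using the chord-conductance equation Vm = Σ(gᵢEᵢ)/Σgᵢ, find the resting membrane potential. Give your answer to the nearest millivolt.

-80 mV

Σ gᵢEᵢ = 23·(-77.6) + 1.2·(66.4) + 23·(-89.5) = -3763.62
Σ gᵢ = 23 + 1.2 + 23 = 47.2
Vm = -3763.62 / 47.2 = -79.74 mV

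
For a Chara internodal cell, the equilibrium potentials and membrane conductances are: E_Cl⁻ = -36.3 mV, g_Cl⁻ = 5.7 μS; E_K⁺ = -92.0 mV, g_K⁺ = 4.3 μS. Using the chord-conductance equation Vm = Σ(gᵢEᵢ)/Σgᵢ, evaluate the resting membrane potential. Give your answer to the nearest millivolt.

Σ gᵢEᵢ = 5.7·(-36.3) + 4.3·(-92.0) = -602.51
Σ gᵢ = 5.7 + 4.3 = 10
Vm = -602.51 / 10 = -60.25 mV

-60 mV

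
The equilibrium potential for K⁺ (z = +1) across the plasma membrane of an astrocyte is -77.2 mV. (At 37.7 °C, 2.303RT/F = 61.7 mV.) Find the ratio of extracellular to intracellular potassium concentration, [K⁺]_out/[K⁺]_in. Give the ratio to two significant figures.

log₁₀([out]/[in]) = E·z/(61.7) = -77.2 × 1 / 61.7 = -1.2512
[out]/[in] = 10^(-1.2512) = 0.05608

0.056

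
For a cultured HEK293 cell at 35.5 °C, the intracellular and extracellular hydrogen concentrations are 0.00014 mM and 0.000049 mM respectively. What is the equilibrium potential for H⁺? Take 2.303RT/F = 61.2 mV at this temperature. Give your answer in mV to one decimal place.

E = (61.2/z) · log₁₀([H⁺]_out/[H⁺]_in) with z = +1.
= (61.2/1) · log₁₀(0.000049/0.00014) = 61.20 · log₁₀(0.35)
= 61.20 · (-0.4559) = -27.90 mV

-27.9 mV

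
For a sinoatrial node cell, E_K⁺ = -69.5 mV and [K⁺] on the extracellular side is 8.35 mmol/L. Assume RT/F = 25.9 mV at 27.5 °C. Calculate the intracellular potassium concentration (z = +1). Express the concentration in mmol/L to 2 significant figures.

Nernst: E = (25.9/1) · ln([out]/[in]), so ln([out]/[in]) = -69.5 × 1 / 25.9 = -2.6834.
[out]/[in] = e^(-2.6834) = 0.06833.
[in] = 8.35 / 0.06833 = 122.2 mmol/L.

120 mmol/L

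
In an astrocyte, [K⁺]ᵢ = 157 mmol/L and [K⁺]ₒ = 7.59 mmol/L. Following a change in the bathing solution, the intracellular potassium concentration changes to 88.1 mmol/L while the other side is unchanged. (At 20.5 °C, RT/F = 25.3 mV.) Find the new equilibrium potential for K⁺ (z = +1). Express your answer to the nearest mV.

After the shift: [K⁺]_out = 7.59, [K⁺]_in = 88.1 mmol/L.
E_new = (25.3/1)·ln(7.59/88.1) = 25.30 · (-2.4516) = -62.03 mV

-62 mV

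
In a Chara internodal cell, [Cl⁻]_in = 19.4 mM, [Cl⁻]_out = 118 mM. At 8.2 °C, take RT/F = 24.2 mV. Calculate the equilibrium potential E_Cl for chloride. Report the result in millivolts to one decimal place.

E = (24.2/z) · ln([Cl⁻]_out/[Cl⁻]_in) with z = -1.
For an anion, dividing by z = -1 reverses the sign.
= (24.2/-1) · ln(118/19.4) = -24.20 · ln(6.082)
= -24.20 · (1.8054) = -43.69 mV

-43.7 mV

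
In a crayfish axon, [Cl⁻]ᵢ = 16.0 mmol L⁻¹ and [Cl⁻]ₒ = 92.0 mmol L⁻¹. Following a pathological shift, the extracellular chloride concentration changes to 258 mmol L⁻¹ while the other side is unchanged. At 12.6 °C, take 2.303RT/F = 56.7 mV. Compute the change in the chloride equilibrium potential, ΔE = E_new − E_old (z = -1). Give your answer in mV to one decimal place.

E_old = (56.7/-1)·log₁₀(92.0/16.0) = -43.07 mV
E_new = (56.7/-1)·log₁₀(258/16.0) = -68.47 mV
ΔE = -68.47 − (-43.07) = -25.39 mV

-25.4 mV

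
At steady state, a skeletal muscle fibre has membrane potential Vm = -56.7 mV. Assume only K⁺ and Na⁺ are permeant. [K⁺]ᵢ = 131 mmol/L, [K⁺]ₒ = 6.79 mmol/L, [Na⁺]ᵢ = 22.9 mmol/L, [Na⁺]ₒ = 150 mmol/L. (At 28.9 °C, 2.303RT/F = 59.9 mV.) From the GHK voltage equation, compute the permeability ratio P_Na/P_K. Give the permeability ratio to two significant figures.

0.054

Let α = P_Na/P_K. GHK: Vm = 59.9·log₁₀[(Kₒ + α·Naₒ)/(Kᵢ + α·Naᵢ)].
10^(Vm/59.9) = 10^(-56.7/59.9) = 0.11309
So 0.11309·(Kᵢ + α·Naᵢ) = Kₒ + α·Naₒ → α = (0.11309·131.0 − 6.79) / (150.0 − 0.11309·22.9)
α = (14.81 − 6.79) / (150.0 − 2.59) = 8.025/147.4 = 0.05444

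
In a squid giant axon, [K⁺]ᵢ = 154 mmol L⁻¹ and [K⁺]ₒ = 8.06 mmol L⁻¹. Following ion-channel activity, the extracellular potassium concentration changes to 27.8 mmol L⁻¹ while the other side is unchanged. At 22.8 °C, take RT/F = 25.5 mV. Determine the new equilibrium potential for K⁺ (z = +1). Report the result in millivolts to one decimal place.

After the shift: [K⁺]_out = 27.8, [K⁺]_in = 154 mmol L⁻¹.
E_new = (25.5/1)·ln(27.8/154) = 25.50 · (-1.7119) = -43.65 mV

-43.7 mV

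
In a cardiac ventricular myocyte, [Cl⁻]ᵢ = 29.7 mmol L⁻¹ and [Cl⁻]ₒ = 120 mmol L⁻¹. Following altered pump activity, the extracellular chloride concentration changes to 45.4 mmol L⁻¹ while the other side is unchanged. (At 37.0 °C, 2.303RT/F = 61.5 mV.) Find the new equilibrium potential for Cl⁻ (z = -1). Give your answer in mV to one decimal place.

After the shift: [Cl⁻]_out = 45.4, [Cl⁻]_in = 29.7 mmol L⁻¹.
E_new = (61.5/-1)·log₁₀(45.4/29.7) = -61.50 · (0.1843) = -11.33 mV

-11.3 mV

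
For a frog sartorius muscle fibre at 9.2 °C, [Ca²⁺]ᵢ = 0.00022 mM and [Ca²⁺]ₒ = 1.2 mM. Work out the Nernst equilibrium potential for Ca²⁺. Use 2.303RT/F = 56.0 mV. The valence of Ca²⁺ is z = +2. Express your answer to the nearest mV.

E = (56.0/z) · log₁₀([Ca²⁺]_out/[Ca²⁺]_in) with z = +2.
= (56.0/2) · log₁₀(1.2/0.00022) = 28.00 · log₁₀(5455)
= 28.00 · (3.7368) = 104.63 mV

105 mV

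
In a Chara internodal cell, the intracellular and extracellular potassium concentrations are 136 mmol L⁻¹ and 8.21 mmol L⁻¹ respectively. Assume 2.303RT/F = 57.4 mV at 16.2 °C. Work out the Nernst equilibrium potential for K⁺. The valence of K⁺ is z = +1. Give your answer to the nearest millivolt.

E = (57.4/z) · log₁₀([K⁺]_out/[K⁺]_in) with z = +1.
= (57.4/1) · log₁₀(8.21/136) = 57.40 · log₁₀(0.06037)
= 57.40 · (-1.2192) = -69.98 mV

-70 mV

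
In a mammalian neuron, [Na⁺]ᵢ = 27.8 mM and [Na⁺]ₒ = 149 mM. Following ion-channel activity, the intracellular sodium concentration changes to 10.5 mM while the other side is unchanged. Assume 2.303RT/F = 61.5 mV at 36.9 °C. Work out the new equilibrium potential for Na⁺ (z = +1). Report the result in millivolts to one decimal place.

70.8 mV

After the shift: [Na⁺]_out = 149, [Na⁺]_in = 10.5 mM.
E_new = (61.5/1)·log₁₀(149/10.5) = 61.50 · (1.1520) = 70.85 mV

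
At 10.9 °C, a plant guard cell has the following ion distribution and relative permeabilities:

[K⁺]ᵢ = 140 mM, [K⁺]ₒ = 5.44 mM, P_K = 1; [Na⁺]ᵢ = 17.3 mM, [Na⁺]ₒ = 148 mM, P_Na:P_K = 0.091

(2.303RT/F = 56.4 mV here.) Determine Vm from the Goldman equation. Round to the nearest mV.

Vm = 56.4 · log₁₀[(Σ P·[cation]ₒ + Σ P·[anion]ᵢ) / (Σ P·[cation]ᵢ + Σ P·[anion]ₒ)]
Numerator = 1×5.44 + 0.091×148 = 18.91
Denominator = 1×140 + 0.091×17.3 = 141.6
Vm = 56.4 · log₁₀(0.13356) = 56.4 × (-0.8743) = -49.31 mV

-49 mV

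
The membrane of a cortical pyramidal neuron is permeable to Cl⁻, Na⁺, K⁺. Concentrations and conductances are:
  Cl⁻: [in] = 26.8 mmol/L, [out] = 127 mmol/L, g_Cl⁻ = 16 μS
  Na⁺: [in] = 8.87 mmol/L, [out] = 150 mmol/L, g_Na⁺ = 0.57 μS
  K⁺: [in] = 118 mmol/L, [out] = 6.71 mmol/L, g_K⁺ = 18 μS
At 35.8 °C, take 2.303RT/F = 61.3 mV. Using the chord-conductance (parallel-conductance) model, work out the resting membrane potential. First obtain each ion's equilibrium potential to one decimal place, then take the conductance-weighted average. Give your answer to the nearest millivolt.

-58 mV

E_Cl⁻ = (61.3/-1)·log₁₀(127/26.8) = -41.4 mV
E_Na⁺ = (61.3/1)·log₁₀(150/8.87) = 75.3 mV
E_K⁺ = (61.3/1)·log₁₀(6.71/118) = -76.3 mV
Vm = (Σ gᵢEᵢ)/(Σ gᵢ) = (16·-41.4 + 0.57·75.3 + 18·-76.3) / (16 + 0.57 + 18)
= -1992.88 / 34.57 = -57.65 mV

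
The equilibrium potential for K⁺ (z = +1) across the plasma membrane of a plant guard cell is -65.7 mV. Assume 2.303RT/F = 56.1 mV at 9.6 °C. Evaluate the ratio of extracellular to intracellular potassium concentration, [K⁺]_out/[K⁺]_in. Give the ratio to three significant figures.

0.0674

log₁₀([out]/[in]) = E·z/(56.1) = -65.7 × 1 / 56.1 = -1.1711
[out]/[in] = 10^(-1.1711) = 0.06743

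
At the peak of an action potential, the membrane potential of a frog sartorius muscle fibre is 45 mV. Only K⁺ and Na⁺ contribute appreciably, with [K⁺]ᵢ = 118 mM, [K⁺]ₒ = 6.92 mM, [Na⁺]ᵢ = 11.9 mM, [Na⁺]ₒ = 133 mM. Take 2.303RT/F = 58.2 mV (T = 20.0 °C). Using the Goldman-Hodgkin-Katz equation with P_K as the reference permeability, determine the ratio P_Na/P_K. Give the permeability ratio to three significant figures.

Let α = P_Na/P_K. GHK: Vm = 58.2·log₁₀[(Kₒ + α·Naₒ)/(Kᵢ + α·Naᵢ)].
10^(Vm/58.2) = 10^(45.0/58.2) = 5.9319
So 5.9319·(Kᵢ + α·Naᵢ) = Kₒ + α·Naₒ → α = (5.9319·118.0 − 6.92) / (133.0 − 5.9319·11.9)
α = (700 − 6.92) / (133.0 − 70.59) = 693/62.41 = 11.1

11.1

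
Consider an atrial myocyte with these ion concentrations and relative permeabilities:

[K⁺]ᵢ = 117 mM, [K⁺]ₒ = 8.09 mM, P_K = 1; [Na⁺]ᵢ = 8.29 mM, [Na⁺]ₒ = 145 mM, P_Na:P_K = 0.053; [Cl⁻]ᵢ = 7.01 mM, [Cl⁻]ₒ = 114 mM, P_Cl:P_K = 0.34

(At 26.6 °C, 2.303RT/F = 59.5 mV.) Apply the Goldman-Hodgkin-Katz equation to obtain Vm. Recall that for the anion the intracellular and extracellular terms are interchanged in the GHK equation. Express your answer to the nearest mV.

Vm = 59.5 · log₁₀[(Σ P·[cation]ₒ + Σ P·[anion]ᵢ) / (Σ P·[cation]ᵢ + Σ P·[anion]ₒ)]
Numerator = 1×8.09 + 0.053×145 + 0.34×7.01 = 18.16
Denominator = 1×117 + 0.053×8.29 + 0.34×114 = 156.2
Vm = 59.5 · log₁₀(0.11625) = 59.5 × (-0.9346) = -55.61 mV

-56 mV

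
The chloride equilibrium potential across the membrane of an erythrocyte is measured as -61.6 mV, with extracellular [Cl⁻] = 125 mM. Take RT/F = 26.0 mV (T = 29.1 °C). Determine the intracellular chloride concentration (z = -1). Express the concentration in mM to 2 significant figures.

Nernst: E = (26.0/-1) · ln([out]/[in]), so ln([out]/[in]) = -61.6 × -1 / 26.0 = 2.3692.
[out]/[in] = e^(2.3692) = 10.69.
[in] = 125 / 10.69 = 11.69 mM.

12 mM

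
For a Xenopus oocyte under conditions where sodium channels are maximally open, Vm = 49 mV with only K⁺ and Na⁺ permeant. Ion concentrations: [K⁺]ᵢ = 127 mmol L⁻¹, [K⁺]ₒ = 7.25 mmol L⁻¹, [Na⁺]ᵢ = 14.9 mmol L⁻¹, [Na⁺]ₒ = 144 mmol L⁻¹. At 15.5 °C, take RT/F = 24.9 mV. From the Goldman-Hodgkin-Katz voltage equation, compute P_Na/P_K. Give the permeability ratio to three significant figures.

24.1

Let α = P_Na/P_K. GHK: Vm = 24.9·ln[(Kₒ + α·Naₒ)/(Kᵢ + α·Naᵢ)].
e^(Vm/24.9) = e^(49.0/24.9) = 7.1554
So 7.1554·(Kᵢ + α·Naᵢ) = Kₒ + α·Naₒ → α = (7.1554·127.0 − 7.25) / (144.0 − 7.1554·14.9)
α = (908.7 − 7.25) / (144.0 − 106.6) = 901.5/37.38 = 24.11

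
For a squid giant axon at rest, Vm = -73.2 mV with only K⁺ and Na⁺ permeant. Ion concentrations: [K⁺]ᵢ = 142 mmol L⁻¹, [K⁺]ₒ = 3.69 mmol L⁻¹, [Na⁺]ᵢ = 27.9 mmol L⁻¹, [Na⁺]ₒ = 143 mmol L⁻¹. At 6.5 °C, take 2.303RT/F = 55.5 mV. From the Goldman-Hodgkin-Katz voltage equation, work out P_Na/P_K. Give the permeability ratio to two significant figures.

Let α = P_Na/P_K. GHK: Vm = 55.5·log₁₀[(Kₒ + α·Naₒ)/(Kᵢ + α·Naᵢ)].
10^(Vm/55.5) = 10^(-73.2/55.5) = 0.047982
So 0.047982·(Kᵢ + α·Naᵢ) = Kₒ + α·Naₒ → α = (0.047982·142.0 − 3.69) / (143.0 − 0.047982·27.9)
α = (6.813 − 3.69) / (143.0 − 1.339) = 3.123/141.7 = 0.02205

0.022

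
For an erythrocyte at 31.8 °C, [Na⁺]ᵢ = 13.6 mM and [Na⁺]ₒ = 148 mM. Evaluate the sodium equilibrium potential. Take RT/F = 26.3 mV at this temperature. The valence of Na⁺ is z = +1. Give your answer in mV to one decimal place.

E = (26.3/z) · ln([Na⁺]_out/[Na⁺]_in) with z = +1.
= (26.3/1) · ln(148/13.6) = 26.30 · ln(10.88)
= 26.30 · (2.3871) = 62.78 mV

62.8 mV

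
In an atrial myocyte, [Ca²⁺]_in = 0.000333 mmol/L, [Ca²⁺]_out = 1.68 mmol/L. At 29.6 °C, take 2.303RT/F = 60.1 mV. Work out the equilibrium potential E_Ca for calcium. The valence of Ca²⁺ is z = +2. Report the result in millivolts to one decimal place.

111.3 mV

E = (60.1/z) · log₁₀([Ca²⁺]_out/[Ca²⁺]_in) with z = +2.
= (60.1/2) · log₁₀(1.68/0.000333) = 30.05 · log₁₀(5045)
= 30.05 · (3.7029) = 111.27 mV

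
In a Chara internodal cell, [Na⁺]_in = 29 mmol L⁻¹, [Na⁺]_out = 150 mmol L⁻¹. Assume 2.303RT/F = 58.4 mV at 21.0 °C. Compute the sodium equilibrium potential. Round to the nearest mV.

42 mV

E = (58.4/z) · log₁₀([Na⁺]_out/[Na⁺]_in) with z = +1.
= (58.4/1) · log₁₀(150/29) = 58.40 · log₁₀(5.172)
= 58.40 · (0.7137) = 41.68 mV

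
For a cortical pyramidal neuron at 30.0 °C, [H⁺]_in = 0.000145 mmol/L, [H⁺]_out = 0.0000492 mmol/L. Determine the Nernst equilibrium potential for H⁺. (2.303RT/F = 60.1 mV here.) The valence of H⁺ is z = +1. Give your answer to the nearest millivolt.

-28 mV

E = (60.1/z) · log₁₀([H⁺]_out/[H⁺]_in) with z = +1.
= (60.1/1) · log₁₀(0.0000492/0.000145) = 60.10 · log₁₀(0.3393)
= 60.10 · (-0.4694) = -28.21 mV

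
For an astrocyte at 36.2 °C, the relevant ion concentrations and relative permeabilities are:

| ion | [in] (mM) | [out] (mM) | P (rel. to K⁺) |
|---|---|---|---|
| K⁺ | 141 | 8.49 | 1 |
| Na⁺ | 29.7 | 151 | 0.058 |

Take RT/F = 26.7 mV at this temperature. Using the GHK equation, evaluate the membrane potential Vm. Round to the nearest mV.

Vm = 26.7 · ln[(Σ P·[cation]ₒ + Σ P·[anion]ᵢ) / (Σ P·[cation]ᵢ + Σ P·[anion]ₒ)]
Numerator = 1×8.49 + 0.058×151 = 17.25
Denominator = 1×141 + 0.058×29.7 = 142.7
Vm = 26.7 · ln(0.12085) = 26.7 × (-2.1132) = -56.42 mV

-56 mV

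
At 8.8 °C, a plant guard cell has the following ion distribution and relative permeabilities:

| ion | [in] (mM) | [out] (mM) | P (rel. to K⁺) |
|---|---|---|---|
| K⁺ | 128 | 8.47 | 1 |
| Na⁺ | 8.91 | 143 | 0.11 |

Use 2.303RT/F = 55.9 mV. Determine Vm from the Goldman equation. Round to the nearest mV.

-41 mV

Vm = 55.9 · log₁₀[(Σ P·[cation]ₒ + Σ P·[anion]ᵢ) / (Σ P·[cation]ᵢ + Σ P·[anion]ₒ)]
Numerator = 1×8.47 + 0.11×143 = 24.2
Denominator = 1×128 + 0.11×8.91 = 129
Vm = 55.9 · log₁₀(0.18763) = 55.9 × (-0.7267) = -40.62 mV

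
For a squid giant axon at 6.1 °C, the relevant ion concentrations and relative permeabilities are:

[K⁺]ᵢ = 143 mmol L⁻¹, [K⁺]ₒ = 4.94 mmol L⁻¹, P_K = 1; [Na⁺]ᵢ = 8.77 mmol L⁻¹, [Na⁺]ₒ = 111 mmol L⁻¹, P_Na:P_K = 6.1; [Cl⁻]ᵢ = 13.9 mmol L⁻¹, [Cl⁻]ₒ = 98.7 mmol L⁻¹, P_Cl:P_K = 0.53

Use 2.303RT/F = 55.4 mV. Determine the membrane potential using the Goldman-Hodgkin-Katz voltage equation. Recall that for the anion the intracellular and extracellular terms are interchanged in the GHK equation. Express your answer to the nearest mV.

Vm = 55.4 · log₁₀[(Σ P·[cation]ₒ + Σ P·[anion]ᵢ) / (Σ P·[cation]ᵢ + Σ P·[anion]ₒ)]
Numerator = 1×4.94 + 6.1×111 + 0.53×13.9 = 689.4
Denominator = 1×143 + 6.1×8.77 + 0.53×98.7 = 248.8
Vm = 55.4 · log₁₀(2.7708) = 55.4 × (0.4426) = 24.52 mV

25 mV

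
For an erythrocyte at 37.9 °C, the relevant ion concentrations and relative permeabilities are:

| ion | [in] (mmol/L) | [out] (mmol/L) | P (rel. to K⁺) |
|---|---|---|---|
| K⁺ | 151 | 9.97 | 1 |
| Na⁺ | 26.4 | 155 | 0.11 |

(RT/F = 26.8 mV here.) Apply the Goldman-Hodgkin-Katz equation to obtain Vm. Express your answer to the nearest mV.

-47 mV

Vm = 26.8 · ln[(Σ P·[cation]ₒ + Σ P·[anion]ᵢ) / (Σ P·[cation]ᵢ + Σ P·[anion]ₒ)]
Numerator = 1×9.97 + 0.11×155 = 27.02
Denominator = 1×151 + 0.11×26.4 = 153.9
Vm = 26.8 · ln(0.17556) = 26.8 × (-1.7398) = -46.63 mV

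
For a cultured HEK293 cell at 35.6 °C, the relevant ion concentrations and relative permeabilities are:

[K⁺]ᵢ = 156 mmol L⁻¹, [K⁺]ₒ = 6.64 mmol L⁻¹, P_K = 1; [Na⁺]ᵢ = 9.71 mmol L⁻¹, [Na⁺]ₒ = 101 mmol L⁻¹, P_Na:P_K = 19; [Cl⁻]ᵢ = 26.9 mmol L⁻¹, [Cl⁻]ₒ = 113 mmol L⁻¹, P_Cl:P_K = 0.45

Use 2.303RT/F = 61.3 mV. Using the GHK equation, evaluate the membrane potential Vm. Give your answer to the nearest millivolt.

Vm = 61.3 · log₁₀[(Σ P·[cation]ₒ + Σ P·[anion]ᵢ) / (Σ P·[cation]ᵢ + Σ P·[anion]ₒ)]
Numerator = 1×6.64 + 19×101 + 0.45×26.9 = 1938
Denominator = 1×156 + 19×9.71 + 0.45×113 = 391.3
Vm = 61.3 · log₁₀(4.9516) = 61.3 × (0.6947) = 42.59 mV

43 mV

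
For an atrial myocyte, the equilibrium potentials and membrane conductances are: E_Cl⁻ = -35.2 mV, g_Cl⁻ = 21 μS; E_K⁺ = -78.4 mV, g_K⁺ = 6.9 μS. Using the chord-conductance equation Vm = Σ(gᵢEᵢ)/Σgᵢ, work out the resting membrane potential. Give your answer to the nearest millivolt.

-46 mV

Σ gᵢEᵢ = 21·(-35.2) + 6.9·(-78.4) = -1280.16
Σ gᵢ = 21 + 6.9 = 27.9
Vm = -1280.16 / 27.9 = -45.88 mV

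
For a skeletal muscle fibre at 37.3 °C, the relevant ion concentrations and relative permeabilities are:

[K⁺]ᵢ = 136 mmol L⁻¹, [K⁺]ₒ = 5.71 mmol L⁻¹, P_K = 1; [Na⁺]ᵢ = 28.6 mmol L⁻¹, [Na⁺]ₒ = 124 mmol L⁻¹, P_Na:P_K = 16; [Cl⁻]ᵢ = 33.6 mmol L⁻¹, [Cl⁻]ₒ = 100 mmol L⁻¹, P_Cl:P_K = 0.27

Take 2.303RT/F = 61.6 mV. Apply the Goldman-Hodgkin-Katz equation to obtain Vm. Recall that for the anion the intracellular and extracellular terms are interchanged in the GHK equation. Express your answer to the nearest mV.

31 mV

Vm = 61.6 · log₁₀[(Σ P·[cation]ₒ + Σ P·[anion]ᵢ) / (Σ P·[cation]ᵢ + Σ P·[anion]ₒ)]
Numerator = 1×5.71 + 16×124 + 0.27×33.6 = 1999
Denominator = 1×136 + 16×28.6 + 0.27×100 = 620.6
Vm = 61.6 · log₁₀(3.2207) = 61.6 × (0.5080) = 31.29 mV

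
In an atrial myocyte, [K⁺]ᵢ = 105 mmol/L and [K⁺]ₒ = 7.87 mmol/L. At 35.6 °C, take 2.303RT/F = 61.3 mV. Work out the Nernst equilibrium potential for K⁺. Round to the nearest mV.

-69 mV

E = (61.3/z) · log₁₀([K⁺]_out/[K⁺]_in) with z = +1.
= (61.3/1) · log₁₀(7.87/105) = 61.30 · log₁₀(0.07495)
= 61.30 · (-1.1252) = -68.98 mV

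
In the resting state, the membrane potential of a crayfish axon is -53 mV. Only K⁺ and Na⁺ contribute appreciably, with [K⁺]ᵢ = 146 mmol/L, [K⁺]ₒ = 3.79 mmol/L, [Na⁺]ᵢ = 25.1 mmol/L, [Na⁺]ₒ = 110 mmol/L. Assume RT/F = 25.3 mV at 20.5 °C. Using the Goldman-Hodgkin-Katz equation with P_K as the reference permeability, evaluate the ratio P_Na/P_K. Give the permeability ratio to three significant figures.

0.133

Let α = P_Na/P_K. GHK: Vm = 25.3·ln[(Kₒ + α·Naₒ)/(Kᵢ + α·Naᵢ)].
e^(Vm/25.3) = e^(-53.0/25.3) = 0.12309
So 0.12309·(Kᵢ + α·Naᵢ) = Kₒ + α·Naₒ → α = (0.12309·146.0 − 3.79) / (110.0 − 0.12309·25.1)
α = (17.97 − 3.79) / (110.0 − 3.089) = 14.18/106.9 = 0.1326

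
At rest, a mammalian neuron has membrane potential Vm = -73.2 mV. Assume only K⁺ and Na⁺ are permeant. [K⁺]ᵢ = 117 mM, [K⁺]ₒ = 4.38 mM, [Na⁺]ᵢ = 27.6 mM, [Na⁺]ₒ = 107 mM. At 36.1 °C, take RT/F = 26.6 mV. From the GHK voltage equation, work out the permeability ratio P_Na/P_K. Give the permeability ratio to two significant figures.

0.029

Let α = P_Na/P_K. GHK: Vm = 26.6·ln[(Kₒ + α·Naₒ)/(Kᵢ + α·Naᵢ)].
e^(Vm/26.6) = e^(-73.2/26.6) = 0.063808
So 0.063808·(Kᵢ + α·Naᵢ) = Kₒ + α·Naₒ → α = (0.063808·117.0 − 4.38) / (107.0 − 0.063808·27.6)
α = (7.466 − 4.38) / (107.0 − 1.761) = 3.086/105.2 = 0.02932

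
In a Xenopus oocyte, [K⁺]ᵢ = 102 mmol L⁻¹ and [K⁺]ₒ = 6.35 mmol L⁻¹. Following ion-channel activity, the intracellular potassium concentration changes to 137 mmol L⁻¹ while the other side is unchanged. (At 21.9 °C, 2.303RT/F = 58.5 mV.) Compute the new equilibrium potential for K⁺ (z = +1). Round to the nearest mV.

-78 mV

After the shift: [K⁺]_out = 6.35, [K⁺]_in = 137 mmol L⁻¹.
E_new = (58.5/1)·log₁₀(6.35/137) = 58.50 · (-1.3339) = -78.04 mV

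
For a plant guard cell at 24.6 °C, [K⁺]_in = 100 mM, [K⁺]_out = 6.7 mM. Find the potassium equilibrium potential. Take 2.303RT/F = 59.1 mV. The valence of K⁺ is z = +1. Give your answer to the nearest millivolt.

E = (59.1/z) · log₁₀([K⁺]_out/[K⁺]_in) with z = +1.
= (59.1/1) · log₁₀(6.7/100) = 59.10 · log₁₀(0.067)
= 59.10 · (-1.1739) = -69.38 mV

-69 mV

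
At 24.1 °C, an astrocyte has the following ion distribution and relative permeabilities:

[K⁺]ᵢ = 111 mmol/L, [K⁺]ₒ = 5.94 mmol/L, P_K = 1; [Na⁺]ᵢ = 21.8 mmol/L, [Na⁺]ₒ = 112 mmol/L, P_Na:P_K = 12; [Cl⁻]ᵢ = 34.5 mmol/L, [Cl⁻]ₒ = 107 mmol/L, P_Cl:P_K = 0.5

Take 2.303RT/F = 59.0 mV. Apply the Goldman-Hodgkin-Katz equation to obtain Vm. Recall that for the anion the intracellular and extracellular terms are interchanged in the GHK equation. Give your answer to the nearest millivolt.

30 mV

Vm = 59.0 · log₁₀[(Σ P·[cation]ₒ + Σ P·[anion]ᵢ) / (Σ P·[cation]ᵢ + Σ P·[anion]ₒ)]
Numerator = 1×5.94 + 12×112 + 0.5×34.5 = 1367
Denominator = 1×111 + 12×21.8 + 0.5×107 = 426.1
Vm = 59.0 · log₁₀(3.2086) = 59.0 × (0.5063) = 29.87 mV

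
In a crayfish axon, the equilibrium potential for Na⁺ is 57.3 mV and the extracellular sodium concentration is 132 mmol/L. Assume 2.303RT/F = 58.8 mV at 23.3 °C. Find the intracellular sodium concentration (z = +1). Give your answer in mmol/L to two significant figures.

Nernst: E = (58.8/1) · log₁₀([out]/[in]), so log₁₀([out]/[in]) = 57.3 × 1 / 58.8 = 0.9745.
[out]/[in] = 10^(0.9745) = 9.43.
[in] = 132 / 9.43 = 14 mmol/L.

14 mmol/L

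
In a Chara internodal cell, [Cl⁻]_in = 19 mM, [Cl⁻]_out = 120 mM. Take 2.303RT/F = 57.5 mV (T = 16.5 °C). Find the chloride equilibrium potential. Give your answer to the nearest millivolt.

E = (57.5/z) · log₁₀([Cl⁻]_out/[Cl⁻]_in) with z = -1.
For an anion, dividing by z = -1 reverses the sign.
= (57.5/-1) · log₁₀(120/19) = -57.50 · log₁₀(6.316)
= -57.50 · (0.8004) = -46.02 mV

-46 mV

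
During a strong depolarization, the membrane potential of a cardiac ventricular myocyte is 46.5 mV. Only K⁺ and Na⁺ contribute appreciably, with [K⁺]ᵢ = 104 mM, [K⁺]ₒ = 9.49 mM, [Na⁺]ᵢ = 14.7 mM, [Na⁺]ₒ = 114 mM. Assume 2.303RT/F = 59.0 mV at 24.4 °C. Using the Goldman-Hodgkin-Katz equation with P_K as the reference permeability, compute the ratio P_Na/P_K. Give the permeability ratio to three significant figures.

26.5

Let α = P_Na/P_K. GHK: Vm = 59.0·log₁₀[(Kₒ + α·Naₒ)/(Kᵢ + α·Naᵢ)].
10^(Vm/59.0) = 10^(46.5/59.0) = 6.1395
So 6.1395·(Kᵢ + α·Naᵢ) = Kₒ + α·Naₒ → α = (6.1395·104.0 − 9.49) / (114.0 − 6.1395·14.7)
α = (638.5 − 9.49) / (114.0 − 90.25) = 629/23.75 = 26.49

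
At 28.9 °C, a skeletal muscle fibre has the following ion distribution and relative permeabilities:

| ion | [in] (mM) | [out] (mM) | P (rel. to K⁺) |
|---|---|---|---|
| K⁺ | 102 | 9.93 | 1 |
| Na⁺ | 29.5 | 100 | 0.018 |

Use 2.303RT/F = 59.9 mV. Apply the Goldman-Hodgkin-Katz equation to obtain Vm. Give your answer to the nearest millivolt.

Vm = 59.9 · log₁₀[(Σ P·[cation]ₒ + Σ P·[anion]ᵢ) / (Σ P·[cation]ᵢ + Σ P·[anion]ₒ)]
Numerator = 1×9.93 + 0.018×100 = 11.73
Denominator = 1×102 + 0.018×29.5 = 102.5
Vm = 59.9 · log₁₀(0.1144) = 59.9 × (-0.9416) = -56.40 mV

-56 mV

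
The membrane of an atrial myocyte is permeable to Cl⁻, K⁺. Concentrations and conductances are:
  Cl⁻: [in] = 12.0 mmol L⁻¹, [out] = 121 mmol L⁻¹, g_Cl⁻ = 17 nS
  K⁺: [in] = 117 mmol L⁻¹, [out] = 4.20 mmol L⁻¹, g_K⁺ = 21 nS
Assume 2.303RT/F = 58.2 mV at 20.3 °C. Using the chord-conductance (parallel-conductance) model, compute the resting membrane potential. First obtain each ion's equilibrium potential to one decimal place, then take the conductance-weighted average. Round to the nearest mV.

-73 mV

E_Cl⁻ = (58.2/-1)·log₁₀(121/12.0) = -58.4 mV
E_K⁺ = (58.2/1)·log₁₀(4.20/117) = -84.1 mV
Vm = (Σ gᵢEᵢ)/(Σ gᵢ) = (17·-58.4 + 21·-84.1) / (17 + 21)
= -2758.90 / 38 = -72.60 mV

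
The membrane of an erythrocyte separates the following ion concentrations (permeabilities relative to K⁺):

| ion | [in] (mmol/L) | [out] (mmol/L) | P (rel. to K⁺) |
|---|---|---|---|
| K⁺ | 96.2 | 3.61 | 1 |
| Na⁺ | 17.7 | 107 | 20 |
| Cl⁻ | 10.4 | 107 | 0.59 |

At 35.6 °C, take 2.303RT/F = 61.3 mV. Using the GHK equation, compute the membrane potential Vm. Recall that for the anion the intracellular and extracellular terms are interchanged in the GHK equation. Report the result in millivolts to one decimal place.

Vm = 61.3 · log₁₀[(Σ P·[cation]ₒ + Σ P·[anion]ᵢ) / (Σ P·[cation]ᵢ + Σ P·[anion]ₒ)]
Numerator = 1×3.61 + 20×107 + 0.59×10.4 = 2150
Denominator = 1×96.2 + 20×17.7 + 0.59×107 = 513.3
Vm = 61.3 · log₁₀(4.1878) = 61.3 × (0.6220) = 38.13 mV

38.1 mV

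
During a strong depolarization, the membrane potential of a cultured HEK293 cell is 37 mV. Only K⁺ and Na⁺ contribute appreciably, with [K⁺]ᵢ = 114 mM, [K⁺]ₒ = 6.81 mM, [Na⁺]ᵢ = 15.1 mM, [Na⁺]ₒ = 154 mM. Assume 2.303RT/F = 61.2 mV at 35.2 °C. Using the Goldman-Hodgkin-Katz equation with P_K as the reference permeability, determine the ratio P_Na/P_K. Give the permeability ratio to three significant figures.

Let α = P_Na/P_K. GHK: Vm = 61.2·log₁₀[(Kₒ + α·Naₒ)/(Kᵢ + α·Naᵢ)].
10^(Vm/61.2) = 10^(37.0/61.2) = 4.0232
So 4.0232·(Kᵢ + α·Naᵢ) = Kₒ + α·Naₒ → α = (4.0232·114.0 − 6.81) / (154.0 − 4.0232·15.1)
α = (458.6 − 6.81) / (154.0 − 60.75) = 451.8/93.25 = 4.845

4.85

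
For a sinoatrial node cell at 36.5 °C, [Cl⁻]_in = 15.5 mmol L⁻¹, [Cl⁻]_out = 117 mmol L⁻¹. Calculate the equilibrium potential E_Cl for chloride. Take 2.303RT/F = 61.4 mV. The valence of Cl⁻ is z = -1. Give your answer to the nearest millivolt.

-54 mV

E = (61.4/z) · log₁₀([Cl⁻]_out/[Cl⁻]_in) with z = -1.
For an anion, dividing by z = -1 reverses the sign.
= (61.4/-1) · log₁₀(117/15.5) = -61.40 · log₁₀(7.548)
= -61.40 · (0.8779) = -53.90 mV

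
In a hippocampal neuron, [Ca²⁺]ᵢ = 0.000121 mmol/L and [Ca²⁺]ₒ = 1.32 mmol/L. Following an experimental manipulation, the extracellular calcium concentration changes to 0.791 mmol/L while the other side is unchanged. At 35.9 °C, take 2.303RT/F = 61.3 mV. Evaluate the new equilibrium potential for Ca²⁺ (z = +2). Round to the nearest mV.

After the shift: [Ca²⁺]_out = 0.791, [Ca²⁺]_in = 0.000121 mmol/L.
E_new = (61.3/2)·log₁₀(0.791/0.000121) = 30.65 · (3.8154) = 116.94 mV

117 mV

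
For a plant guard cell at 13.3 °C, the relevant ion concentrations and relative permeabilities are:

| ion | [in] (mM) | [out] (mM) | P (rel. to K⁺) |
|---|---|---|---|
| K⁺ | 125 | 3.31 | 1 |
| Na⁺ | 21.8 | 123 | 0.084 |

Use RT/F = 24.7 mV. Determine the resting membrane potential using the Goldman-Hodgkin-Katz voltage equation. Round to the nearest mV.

Vm = 24.7 · ln[(Σ P·[cation]ₒ + Σ P·[anion]ᵢ) / (Σ P·[cation]ᵢ + Σ P·[anion]ₒ)]
Numerator = 1×3.31 + 0.084×123 = 13.64
Denominator = 1×125 + 0.084×21.8 = 126.8
Vm = 24.7 · ln(0.10756) = 24.7 × (-2.2297) = -55.07 mV

-55 mV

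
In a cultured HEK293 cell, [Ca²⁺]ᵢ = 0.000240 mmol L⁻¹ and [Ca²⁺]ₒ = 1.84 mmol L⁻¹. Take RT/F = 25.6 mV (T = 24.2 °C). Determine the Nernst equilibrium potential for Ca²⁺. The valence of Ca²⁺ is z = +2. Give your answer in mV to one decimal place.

E = (25.6/z) · ln([Ca²⁺]_out/[Ca²⁺]_in) with z = +2.
= (25.6/2) · ln(1.84/0.000240) = 12.80 · ln(7667)
= 12.80 · (8.9446) = 114.49 mV

114.5 mV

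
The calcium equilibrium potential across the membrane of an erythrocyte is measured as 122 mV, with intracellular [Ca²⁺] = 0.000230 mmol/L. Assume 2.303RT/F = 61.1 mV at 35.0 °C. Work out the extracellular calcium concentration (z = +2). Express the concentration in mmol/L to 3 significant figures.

Nernst: E = (61.1/2) · log₁₀([out]/[in]), so log₁₀([out]/[in]) = 122.0 × 2 / 61.1 = 3.9935.
[out]/[in] = 10^(3.9935) = 9850.
[out] = 9850 × 0.000230 = 2.266 mmol/L.

2.27 mmol/L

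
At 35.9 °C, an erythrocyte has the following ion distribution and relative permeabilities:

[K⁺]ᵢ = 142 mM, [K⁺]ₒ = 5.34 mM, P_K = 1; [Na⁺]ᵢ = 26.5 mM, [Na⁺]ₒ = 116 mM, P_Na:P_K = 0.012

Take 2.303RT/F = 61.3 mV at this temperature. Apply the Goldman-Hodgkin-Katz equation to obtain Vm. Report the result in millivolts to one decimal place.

-81.2 mV

Vm = 61.3 · log₁₀[(Σ P·[cation]ₒ + Σ P·[anion]ᵢ) / (Σ P·[cation]ᵢ + Σ P·[anion]ₒ)]
Numerator = 1×5.34 + 0.012×116 = 6.732
Denominator = 1×142 + 0.012×26.5 = 142.3
Vm = 61.3 · log₁₀(0.047303) = 61.3 × (-1.3251) = -81.23 mV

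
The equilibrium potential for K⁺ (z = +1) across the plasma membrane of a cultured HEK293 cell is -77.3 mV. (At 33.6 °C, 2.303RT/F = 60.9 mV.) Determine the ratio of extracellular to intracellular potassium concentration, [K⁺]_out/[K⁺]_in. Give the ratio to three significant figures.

log₁₀([out]/[in]) = E·z/(60.9) = -77.3 × 1 / 60.9 = -1.2693
[out]/[in] = 10^(-1.2693) = 0.05379

0.0538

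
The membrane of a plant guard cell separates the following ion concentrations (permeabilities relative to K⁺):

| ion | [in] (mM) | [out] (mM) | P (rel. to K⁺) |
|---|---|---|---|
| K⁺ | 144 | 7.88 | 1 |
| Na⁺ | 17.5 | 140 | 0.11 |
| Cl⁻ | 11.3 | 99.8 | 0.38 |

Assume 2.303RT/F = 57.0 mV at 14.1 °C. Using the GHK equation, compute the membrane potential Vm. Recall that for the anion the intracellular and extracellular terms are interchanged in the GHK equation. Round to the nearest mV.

-47 mV

Vm = 57.0 · log₁₀[(Σ P·[cation]ₒ + Σ P·[anion]ᵢ) / (Σ P·[cation]ᵢ + Σ P·[anion]ₒ)]
Numerator = 1×7.88 + 0.11×140 + 0.38×11.3 = 27.57
Denominator = 1×144 + 0.11×17.5 + 0.38×99.8 = 183.8
Vm = 57.0 · log₁₀(0.14998) = 57.0 × (-0.8240) = -46.97 mV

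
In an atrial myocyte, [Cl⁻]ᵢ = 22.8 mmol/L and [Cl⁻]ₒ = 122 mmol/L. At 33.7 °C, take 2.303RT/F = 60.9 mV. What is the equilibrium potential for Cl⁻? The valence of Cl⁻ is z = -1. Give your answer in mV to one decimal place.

-44.4 mV

E = (60.9/z) · log₁₀([Cl⁻]_out/[Cl⁻]_in) with z = -1.
For an anion, dividing by z = -1 reverses the sign.
= (60.9/-1) · log₁₀(122/22.8) = -60.90 · log₁₀(5.351)
= -60.90 · (0.7284) = -44.36 mV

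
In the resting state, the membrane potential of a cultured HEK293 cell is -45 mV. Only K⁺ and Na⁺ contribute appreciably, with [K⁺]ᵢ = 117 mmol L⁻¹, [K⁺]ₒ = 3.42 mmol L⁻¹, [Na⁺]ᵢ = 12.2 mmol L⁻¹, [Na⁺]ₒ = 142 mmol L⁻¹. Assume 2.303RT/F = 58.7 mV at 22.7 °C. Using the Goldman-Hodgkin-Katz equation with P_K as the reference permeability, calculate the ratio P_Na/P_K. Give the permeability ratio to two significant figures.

0.12

Let α = P_Na/P_K. GHK: Vm = 58.7·log₁₀[(Kₒ + α·Naₒ)/(Kᵢ + α·Naᵢ)].
10^(Vm/58.7) = 10^(-45.0/58.7) = 0.17116
So 0.17116·(Kᵢ + α·Naᵢ) = Kₒ + α·Naₒ → α = (0.17116·117.0 − 3.42) / (142.0 − 0.17116·12.2)
α = (20.03 − 3.42) / (142.0 − 2.088) = 16.61/139.9 = 0.1187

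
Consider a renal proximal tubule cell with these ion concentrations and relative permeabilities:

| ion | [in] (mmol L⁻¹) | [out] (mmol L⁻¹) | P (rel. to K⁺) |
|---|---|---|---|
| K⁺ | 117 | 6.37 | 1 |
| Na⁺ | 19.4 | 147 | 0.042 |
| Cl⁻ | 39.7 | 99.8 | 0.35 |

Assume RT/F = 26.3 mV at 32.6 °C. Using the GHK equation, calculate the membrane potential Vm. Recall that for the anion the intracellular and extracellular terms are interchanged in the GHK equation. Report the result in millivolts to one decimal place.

-46.1 mV

Vm = 26.3 · ln[(Σ P·[cation]ₒ + Σ P·[anion]ᵢ) / (Σ P·[cation]ᵢ + Σ P·[anion]ₒ)]
Numerator = 1×6.37 + 0.042×147 + 0.35×39.7 = 26.44
Denominator = 1×117 + 0.042×19.4 + 0.35×99.8 = 152.7
Vm = 26.3 · ln(0.17309) = 26.3 × (-1.7539) = -46.13 mV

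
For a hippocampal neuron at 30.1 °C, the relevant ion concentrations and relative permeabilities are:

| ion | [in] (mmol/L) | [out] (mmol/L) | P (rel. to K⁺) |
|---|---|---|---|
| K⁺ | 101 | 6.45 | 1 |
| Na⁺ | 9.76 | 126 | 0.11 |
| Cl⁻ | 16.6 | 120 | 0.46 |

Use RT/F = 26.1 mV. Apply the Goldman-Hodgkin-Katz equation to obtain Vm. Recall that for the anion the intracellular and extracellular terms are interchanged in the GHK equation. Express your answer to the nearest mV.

-45 mV

Vm = 26.1 · ln[(Σ P·[cation]ₒ + Σ P·[anion]ᵢ) / (Σ P·[cation]ᵢ + Σ P·[anion]ₒ)]
Numerator = 1×6.45 + 0.11×126 + 0.46×16.6 = 27.95
Denominator = 1×101 + 0.11×9.76 + 0.46×120 = 157.3
Vm = 26.1 · ln(0.17769) = 26.1 × (-1.7277) = -45.09 mV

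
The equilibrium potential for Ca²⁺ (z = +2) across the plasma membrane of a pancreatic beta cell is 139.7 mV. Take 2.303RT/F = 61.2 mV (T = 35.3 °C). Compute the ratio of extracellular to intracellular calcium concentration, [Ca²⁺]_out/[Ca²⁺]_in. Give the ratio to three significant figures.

36800

log₁₀([out]/[in]) = E·z/(61.2) = 139.7 × 2 / 61.2 = 4.5654
[out]/[in] = 10^(4.5654) = 3.676e+04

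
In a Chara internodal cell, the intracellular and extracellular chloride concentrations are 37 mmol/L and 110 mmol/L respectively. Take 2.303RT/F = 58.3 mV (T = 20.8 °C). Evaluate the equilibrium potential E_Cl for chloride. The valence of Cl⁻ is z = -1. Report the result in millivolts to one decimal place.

E = (58.3/z) · log₁₀([Cl⁻]_out/[Cl⁻]_in) with z = -1.
For an anion, dividing by z = -1 reverses the sign.
= (58.3/-1) · log₁₀(110/37) = -58.30 · log₁₀(2.973)
= -58.30 · (0.4732) = -27.59 mV

-27.6 mV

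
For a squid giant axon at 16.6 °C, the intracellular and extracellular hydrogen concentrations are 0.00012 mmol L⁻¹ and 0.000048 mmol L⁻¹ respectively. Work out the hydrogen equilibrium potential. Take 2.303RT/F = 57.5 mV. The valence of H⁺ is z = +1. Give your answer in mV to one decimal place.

-22.9 mV

E = (57.5/z) · log₁₀([H⁺]_out/[H⁺]_in) with z = +1.
= (57.5/1) · log₁₀(0.000048/0.00012) = 57.50 · log₁₀(0.4)
= 57.50 · (-0.3979) = -22.88 mV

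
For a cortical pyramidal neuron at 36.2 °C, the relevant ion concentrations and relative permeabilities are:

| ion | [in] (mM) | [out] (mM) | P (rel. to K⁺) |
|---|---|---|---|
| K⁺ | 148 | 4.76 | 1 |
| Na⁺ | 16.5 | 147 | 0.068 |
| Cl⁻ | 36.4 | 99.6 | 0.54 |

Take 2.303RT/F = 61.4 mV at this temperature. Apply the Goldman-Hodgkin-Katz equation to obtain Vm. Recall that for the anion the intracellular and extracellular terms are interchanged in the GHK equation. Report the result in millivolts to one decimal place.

Vm = 61.4 · log₁₀[(Σ P·[cation]ₒ + Σ P·[anion]ᵢ) / (Σ P·[cation]ᵢ + Σ P·[anion]ₒ)]
Numerator = 1×4.76 + 0.068×147 + 0.54×36.4 = 34.41
Denominator = 1×148 + 0.068×16.5 + 0.54×99.6 = 202.9
Vm = 61.4 · log₁₀(0.1696) = 61.4 × (-0.7706) = -47.31 mV

-47.3 mV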